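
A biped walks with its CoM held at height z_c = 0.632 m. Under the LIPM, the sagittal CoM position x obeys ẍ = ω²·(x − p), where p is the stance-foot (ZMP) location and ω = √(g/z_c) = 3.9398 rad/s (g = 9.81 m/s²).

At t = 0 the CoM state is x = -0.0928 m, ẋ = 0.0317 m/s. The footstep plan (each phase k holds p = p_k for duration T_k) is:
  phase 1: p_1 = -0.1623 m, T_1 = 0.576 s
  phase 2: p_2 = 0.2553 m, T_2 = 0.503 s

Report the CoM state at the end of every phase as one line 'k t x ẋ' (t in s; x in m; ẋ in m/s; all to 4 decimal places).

phase 1: p=-0.1623, T=0.576, ωT=2.269325, cosh=4.888125, sinh=4.784743; start (x,ẋ)=(-0.092800, 0.031700) → end (x,ẋ)=(0.215923, 1.465093)
phase 2: p=0.2553, T=0.503, ωT=1.981719, cosh=3.696519, sinh=3.558687; start (x,ẋ)=(0.215923, 1.465093) → end (x,ẋ)=(1.433112, 4.863662)

1 0.5760 0.2159 1.4651
2 1.0790 1.4331 4.8637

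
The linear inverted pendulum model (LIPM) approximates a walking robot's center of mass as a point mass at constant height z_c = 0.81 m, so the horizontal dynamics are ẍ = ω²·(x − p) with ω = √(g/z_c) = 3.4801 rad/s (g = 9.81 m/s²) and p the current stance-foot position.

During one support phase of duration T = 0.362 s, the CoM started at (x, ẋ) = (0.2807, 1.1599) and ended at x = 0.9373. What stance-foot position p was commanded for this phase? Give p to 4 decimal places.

ωT = 3.4801·0.362 = 1.259796; cosh(ωT) = 1.904207, sinh(ωT) = 1.620496
x(T) = p + (x₀−p)·cosh(ωT) + (ẋ₀/ω)·sinh(ωT) ⇒ p·(1 − cosh) = x(T) − x₀·cosh − (ẋ₀/ω)·sinh
numerator   = 0.9373 − (0.2807)·1.904207 − (1.1599/3.4801)·1.620496 = -0.137314
denominator = 1 − 1.904207 = -0.904207
p = -0.137314 / -0.904207 = 0.1519

p = 0.1519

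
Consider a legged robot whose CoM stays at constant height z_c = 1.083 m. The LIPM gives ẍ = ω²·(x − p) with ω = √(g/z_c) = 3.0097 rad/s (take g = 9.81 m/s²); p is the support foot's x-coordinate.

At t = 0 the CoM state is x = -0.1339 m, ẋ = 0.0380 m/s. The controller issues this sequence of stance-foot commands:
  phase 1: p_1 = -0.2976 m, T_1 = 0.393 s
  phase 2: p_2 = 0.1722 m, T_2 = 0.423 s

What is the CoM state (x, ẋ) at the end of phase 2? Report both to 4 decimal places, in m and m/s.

x = 0.3016, ẋ = 0.7463

phase 1: p=-0.2976, T=0.393, ωT=1.182812, cosh=1.784977, sinh=1.478561; start (x,ẋ)=(-0.133900, 0.038000) → end (x,ẋ)=(0.013269, 0.796298)
phase 2: p=0.1722, T=0.423, ωT=1.273103, cosh=1.925940, sinh=1.645979; start (x,ẋ)=(0.013269, 0.796298) → end (x,ẋ)=(0.301597, 0.746294)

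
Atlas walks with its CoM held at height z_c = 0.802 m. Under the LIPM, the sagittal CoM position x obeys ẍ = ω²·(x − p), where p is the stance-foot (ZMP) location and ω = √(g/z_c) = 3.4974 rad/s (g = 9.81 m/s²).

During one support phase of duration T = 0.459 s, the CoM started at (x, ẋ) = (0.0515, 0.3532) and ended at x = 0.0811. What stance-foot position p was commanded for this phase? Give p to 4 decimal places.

ωT = 3.4974·0.459 = 1.605307; cosh(ωT) = 2.590107, sinh(ωT) = 2.389279
x(T) = p + (x₀−p)·cosh(ωT) + (ẋ₀/ω)·sinh(ωT) ⇒ p·(1 − cosh) = x(T) − x₀·cosh − (ẋ₀/ω)·sinh
numerator   = 0.0811 − (0.0515)·2.590107 − (0.3532/3.4974)·2.389279 = -0.293582
denominator = 1 − 2.590107 = -1.590107
p = -0.293582 / -1.590107 = 0.1846

p = 0.1846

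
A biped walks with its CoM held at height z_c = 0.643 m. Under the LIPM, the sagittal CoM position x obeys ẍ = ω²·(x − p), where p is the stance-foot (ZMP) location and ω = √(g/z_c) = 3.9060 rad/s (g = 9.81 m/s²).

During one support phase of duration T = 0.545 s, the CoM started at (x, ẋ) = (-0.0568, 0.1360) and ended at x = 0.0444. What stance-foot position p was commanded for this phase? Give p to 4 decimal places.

p = -0.0436

ωT = 3.9060·0.545 = 2.128770; cosh(ωT) = 4.261753, sinh(ωT) = 4.142770
x(T) = p + (x₀−p)·cosh(ωT) + (ẋ₀/ω)·sinh(ωT) ⇒ p·(1 − cosh) = x(T) − x₀·cosh − (ẋ₀/ω)·sinh
numerator   = 0.0444 − (-0.0568)·4.261753 − (0.1360/3.9060)·4.142770 = 0.142224
denominator = 1 − 4.261753 = -3.261753
p = 0.142224 / -3.261753 = -0.0436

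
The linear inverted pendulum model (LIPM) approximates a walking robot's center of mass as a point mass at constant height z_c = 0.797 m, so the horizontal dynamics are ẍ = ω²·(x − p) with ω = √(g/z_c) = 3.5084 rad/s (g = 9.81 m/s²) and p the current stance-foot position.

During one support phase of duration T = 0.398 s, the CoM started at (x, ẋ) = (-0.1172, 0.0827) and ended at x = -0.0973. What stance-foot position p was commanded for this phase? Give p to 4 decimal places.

ωT = 3.5084·0.398 = 1.396343; cosh(ωT) = 2.143949, sinh(ωT) = 1.896449
x(T) = p + (x₀−p)·cosh(ωT) + (ẋ₀/ω)·sinh(ωT) ⇒ p·(1 − cosh) = x(T) − x₀·cosh − (ẋ₀/ω)·sinh
numerator   = -0.0973 − (-0.1172)·2.143949 − (0.0827/3.5084)·1.896449 = 0.109268
denominator = 1 − 2.143949 = -1.143949
p = 0.109268 / -1.143949 = -0.0955

p = -0.0955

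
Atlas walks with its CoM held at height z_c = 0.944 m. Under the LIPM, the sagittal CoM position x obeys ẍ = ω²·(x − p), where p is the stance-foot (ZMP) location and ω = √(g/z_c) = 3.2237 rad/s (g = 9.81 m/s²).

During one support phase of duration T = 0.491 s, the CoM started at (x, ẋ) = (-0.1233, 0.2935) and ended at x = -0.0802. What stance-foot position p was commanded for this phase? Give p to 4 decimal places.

ωT = 3.2237·0.491 = 1.582837; cosh(ωT) = 2.537070, sinh(ωT) = 2.331678
x(T) = p + (x₀−p)·cosh(ωT) + (ẋ₀/ω)·sinh(ωT) ⇒ p·(1 − cosh) = x(T) − x₀·cosh − (ẋ₀/ω)·sinh
numerator   = -0.0802 − (-0.1233)·2.537070 − (0.2935/3.2237)·2.331678 = 0.020334
denominator = 1 − 2.537070 = -1.537070
p = 0.020334 / -1.537070 = -0.0132

p = -0.0132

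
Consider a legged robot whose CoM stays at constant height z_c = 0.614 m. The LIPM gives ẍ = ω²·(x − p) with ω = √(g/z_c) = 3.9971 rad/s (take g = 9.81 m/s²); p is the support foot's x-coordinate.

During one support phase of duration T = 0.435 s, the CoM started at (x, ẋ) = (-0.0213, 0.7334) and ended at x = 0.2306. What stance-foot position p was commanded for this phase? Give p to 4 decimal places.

p = 0.1101

ωT = 3.9971·0.435 = 1.738738; cosh(ωT) = 2.932951, sinh(ωT) = 2.757209
x(T) = p + (x₀−p)·cosh(ωT) + (ẋ₀/ω)·sinh(ωT) ⇒ p·(1 − cosh) = x(T) − x₀·cosh − (ẋ₀/ω)·sinh
numerator   = 0.2306 − (-0.0213)·2.932951 − (0.7334/3.9971)·2.757209 = -0.212829
denominator = 1 − 2.932951 = -1.932951
p = -0.212829 / -1.932951 = 0.1101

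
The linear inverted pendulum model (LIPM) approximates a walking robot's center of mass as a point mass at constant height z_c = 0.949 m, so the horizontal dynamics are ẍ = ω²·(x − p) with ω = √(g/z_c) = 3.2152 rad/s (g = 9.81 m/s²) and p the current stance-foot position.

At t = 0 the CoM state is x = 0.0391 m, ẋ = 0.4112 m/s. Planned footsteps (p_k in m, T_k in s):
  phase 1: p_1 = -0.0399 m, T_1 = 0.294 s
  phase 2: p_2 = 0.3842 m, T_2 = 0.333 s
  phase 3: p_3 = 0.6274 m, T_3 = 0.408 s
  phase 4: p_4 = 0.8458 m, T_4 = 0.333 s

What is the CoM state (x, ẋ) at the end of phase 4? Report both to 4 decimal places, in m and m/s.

phase 1: p=-0.0399, T=0.294, ωT=0.945269, cosh=1.481040, sinh=1.092465; start (x,ẋ)=(0.039100, 0.411200) → end (x,ẋ)=(0.216820, 0.886491)
phase 2: p=0.3842, T=0.333, ωT=1.070662, cosh=1.630045, sinh=1.287264; start (x,ẋ)=(0.216820, 0.886491) → end (x,ẋ)=(0.466286, 0.752267)
phase 3: p=0.6274, T=0.408, ωT=1.311802, cosh=1.991096, sinh=1.721761; start (x,ẋ)=(0.466286, 0.752267) → end (x,ẋ)=(0.709451, 0.605940)
phase 4: p=0.8458, T=0.333, ωT=1.070662, cosh=1.630045, sinh=1.287264; start (x,ẋ)=(0.709451, 0.605940) → end (x,ẋ)=(0.866143, 0.423385)

x = 0.8661, ẋ = 0.4234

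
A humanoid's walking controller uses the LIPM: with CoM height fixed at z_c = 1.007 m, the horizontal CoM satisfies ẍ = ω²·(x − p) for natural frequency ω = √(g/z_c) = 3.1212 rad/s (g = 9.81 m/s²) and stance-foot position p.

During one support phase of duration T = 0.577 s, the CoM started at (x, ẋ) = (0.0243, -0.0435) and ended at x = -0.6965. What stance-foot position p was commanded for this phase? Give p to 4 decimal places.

ωT = 3.1212·0.577 = 1.800932; cosh(ωT) = 3.110218, sinh(ωT) = 2.945073
x(T) = p + (x₀−p)·cosh(ωT) + (ẋ₀/ω)·sinh(ωT) ⇒ p·(1 − cosh) = x(T) − x₀·cosh − (ẋ₀/ω)·sinh
numerator   = -0.6965 − (0.0243)·3.110218 − (-0.0435/3.1212)·2.945073 = -0.731033
denominator = 1 − 3.110218 = -2.110218
p = -0.731033 / -2.110218 = 0.3464

p = 0.3464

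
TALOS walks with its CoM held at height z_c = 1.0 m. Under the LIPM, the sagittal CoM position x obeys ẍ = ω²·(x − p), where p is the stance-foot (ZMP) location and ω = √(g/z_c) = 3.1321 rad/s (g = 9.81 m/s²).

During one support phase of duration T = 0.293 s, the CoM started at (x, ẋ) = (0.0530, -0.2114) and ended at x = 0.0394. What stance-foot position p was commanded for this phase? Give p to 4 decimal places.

p = -0.0742

ωT = 3.1321·0.293 = 0.917705; cosh(ωT) = 1.451487, sinh(ωT) = 1.052052
x(T) = p + (x₀−p)·cosh(ωT) + (ẋ₀/ω)·sinh(ωT) ⇒ p·(1 − cosh) = x(T) − x₀·cosh − (ẋ₀/ω)·sinh
numerator   = 0.0394 − (0.0530)·1.451487 − (-0.2114/3.1321)·1.052052 = 0.033479
denominator = 1 − 1.451487 = -0.451487
p = 0.033479 / -0.451487 = -0.0742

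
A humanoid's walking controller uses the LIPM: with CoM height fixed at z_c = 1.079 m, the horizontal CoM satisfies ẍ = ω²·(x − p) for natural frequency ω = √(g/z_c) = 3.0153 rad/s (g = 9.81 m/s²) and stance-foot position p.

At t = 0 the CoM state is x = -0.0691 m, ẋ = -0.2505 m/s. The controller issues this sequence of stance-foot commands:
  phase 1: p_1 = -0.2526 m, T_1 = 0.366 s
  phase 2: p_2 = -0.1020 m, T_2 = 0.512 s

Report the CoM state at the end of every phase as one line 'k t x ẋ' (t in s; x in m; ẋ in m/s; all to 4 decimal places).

1 0.3660 -0.0570 0.3232
2 0.8780 0.2476 1.0943

phase 1: p=-0.2526, T=0.366, ωT=1.103600, cosh=1.673337, sinh=1.341662; start (x,ẋ)=(-0.069100, -0.250500) → end (x,ẋ)=(-0.057003, 0.323181)
phase 2: p=-0.1020, T=0.512, ωT=1.543834, cosh=2.448034, sinh=2.234473; start (x,ẋ)=(-0.057003, 0.323181) → end (x,ẋ)=(0.247646, 1.094330)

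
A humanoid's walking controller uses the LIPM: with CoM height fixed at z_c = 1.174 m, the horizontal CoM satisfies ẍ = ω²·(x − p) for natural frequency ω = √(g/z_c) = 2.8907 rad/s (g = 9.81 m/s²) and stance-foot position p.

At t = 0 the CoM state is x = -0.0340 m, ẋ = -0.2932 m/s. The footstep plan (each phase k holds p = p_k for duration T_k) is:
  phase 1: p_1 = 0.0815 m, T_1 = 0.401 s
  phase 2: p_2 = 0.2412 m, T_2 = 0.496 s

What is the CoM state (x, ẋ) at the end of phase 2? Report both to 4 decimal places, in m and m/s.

phase 1: p=0.0815, T=0.401, ωT=1.159171, cosh=1.750518, sinh=1.436771; start (x,ẋ)=(-0.034000, -0.293200) → end (x,ẋ)=(-0.266415, -0.992955)
phase 2: p=0.2412, T=0.496, ωT=1.433787, cosh=2.216480, sinh=1.978075; start (x,ẋ)=(-0.266415, -0.992955) → end (x,ẋ)=(-1.563386, -5.103416)

x = -1.5634, ẋ = -5.1034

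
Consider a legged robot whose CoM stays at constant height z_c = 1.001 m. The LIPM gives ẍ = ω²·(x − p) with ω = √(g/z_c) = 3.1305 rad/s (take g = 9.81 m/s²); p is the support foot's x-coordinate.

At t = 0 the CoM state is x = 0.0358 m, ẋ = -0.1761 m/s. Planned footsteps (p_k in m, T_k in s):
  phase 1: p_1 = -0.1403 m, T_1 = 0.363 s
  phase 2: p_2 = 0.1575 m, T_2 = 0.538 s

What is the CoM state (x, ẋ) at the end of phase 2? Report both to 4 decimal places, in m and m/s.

phase 1: p=-0.1403, T=0.363, ωT=1.136372, cosh=1.718213, sinh=1.397231; start (x,ẋ)=(0.035800, -0.176100) → end (x,ẋ)=(0.083679, 0.467690)
phase 2: p=0.1575, T=0.538, ωT=1.684209, cosh=2.786889, sinh=2.601298; start (x,ẋ)=(0.083679, 0.467690) → end (x,ẋ)=(0.340397, 0.702247)

x = 0.3404, ẋ = 0.7022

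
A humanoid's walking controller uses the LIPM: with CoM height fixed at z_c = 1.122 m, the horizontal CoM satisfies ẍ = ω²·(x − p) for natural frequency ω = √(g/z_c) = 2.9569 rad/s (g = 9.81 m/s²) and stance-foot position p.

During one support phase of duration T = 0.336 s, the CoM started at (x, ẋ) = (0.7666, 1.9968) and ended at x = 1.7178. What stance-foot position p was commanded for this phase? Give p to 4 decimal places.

ωT = 2.9569·0.336 = 0.993518; cosh(ωT) = 1.535496, sinh(ωT) = 1.165224
x(T) = p + (x₀−p)·cosh(ωT) + (ẋ₀/ω)·sinh(ωT) ⇒ p·(1 − cosh) = x(T) − x₀·cosh − (ẋ₀/ω)·sinh
numerator   = 1.7178 − (0.7666)·1.535496 − (1.9968/2.9569)·1.165224 = -0.246189
denominator = 1 − 1.535496 = -0.535496
p = -0.246189 / -0.535496 = 0.4597

p = 0.4597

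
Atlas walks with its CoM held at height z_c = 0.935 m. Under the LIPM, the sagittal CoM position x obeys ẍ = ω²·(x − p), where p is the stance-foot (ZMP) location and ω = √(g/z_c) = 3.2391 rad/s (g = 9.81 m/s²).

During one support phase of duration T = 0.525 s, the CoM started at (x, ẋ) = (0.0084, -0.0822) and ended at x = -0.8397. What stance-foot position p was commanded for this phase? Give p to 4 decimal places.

ωT = 3.2391·0.525 = 1.700528; cosh(ωT) = 2.829711, sinh(ωT) = 2.647124
x(T) = p + (x₀−p)·cosh(ωT) + (ẋ₀/ω)·sinh(ωT) ⇒ p·(1 − cosh) = x(T) − x₀·cosh − (ẋ₀/ω)·sinh
numerator   = -0.8397 − (0.0084)·2.829711 − (-0.0822/3.2391)·2.647124 = -0.796292
denominator = 1 − 2.829711 = -1.829711
p = -0.796292 / -1.829711 = 0.4352

p = 0.4352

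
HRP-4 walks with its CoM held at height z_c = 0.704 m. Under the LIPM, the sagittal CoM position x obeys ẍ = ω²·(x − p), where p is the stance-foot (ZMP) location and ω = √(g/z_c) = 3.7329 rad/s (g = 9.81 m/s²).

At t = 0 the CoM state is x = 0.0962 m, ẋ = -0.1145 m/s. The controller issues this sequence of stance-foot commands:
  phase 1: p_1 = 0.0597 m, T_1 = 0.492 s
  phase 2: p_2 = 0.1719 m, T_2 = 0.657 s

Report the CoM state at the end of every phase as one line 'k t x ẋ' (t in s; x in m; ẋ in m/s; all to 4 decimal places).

phase 1: p=0.0597, T=0.492, ωT=1.836587, cosh=3.217222, sinh=3.057862; start (x,ẋ)=(0.096200, -0.114500) → end (x,ẋ)=(0.083334, 0.048264)
phase 2: p=0.1719, T=0.657, ωT=2.452515, cosh=5.851804, sinh=5.765727; start (x,ẋ)=(0.083334, 0.048264) → end (x,ẋ)=(-0.271822, -1.623758)

1 0.4920 0.0833 0.0483
2 1.1490 -0.2718 -1.6238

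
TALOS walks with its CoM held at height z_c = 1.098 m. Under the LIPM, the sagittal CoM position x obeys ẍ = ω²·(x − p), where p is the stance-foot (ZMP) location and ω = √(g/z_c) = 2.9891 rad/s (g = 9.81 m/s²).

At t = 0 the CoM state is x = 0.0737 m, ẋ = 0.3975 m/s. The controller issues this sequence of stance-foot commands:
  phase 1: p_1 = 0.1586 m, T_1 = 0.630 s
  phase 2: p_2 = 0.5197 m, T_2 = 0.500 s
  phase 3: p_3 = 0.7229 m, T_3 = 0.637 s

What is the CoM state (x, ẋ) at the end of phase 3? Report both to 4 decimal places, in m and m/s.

x = -0.6541, ẋ = -3.9861

phase 1: p=0.1586, T=0.630, ωT=1.883133, cosh=3.363091, sinh=3.210978; start (x,ẋ)=(0.073700, 0.397500) → end (x,ẋ)=(0.300080, 0.521964)
phase 2: p=0.5197, T=0.500, ωT=1.494550, cosh=2.340840, sinh=2.116490; start (x,ẋ)=(0.300080, 0.521964) → end (x,ẋ)=(0.375191, -0.167572)
phase 3: p=0.7229, T=0.637, ωT=1.904057, cosh=3.431018, sinh=3.282055; start (x,ẋ)=(0.375191, -0.167572) → end (x,ẋ)=(-0.654093, -3.986108)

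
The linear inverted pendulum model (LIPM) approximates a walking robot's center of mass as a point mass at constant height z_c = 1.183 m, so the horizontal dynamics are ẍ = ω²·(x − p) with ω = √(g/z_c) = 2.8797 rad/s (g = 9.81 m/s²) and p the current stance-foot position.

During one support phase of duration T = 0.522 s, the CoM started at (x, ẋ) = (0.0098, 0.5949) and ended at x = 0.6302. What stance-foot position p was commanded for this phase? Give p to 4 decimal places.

ωT = 2.8797·0.522 = 1.503203; cosh(ωT) = 2.359243, sinh(ωT) = 2.136826
x(T) = p + (x₀−p)·cosh(ωT) + (ẋ₀/ω)·sinh(ωT) ⇒ p·(1 − cosh) = x(T) − x₀·cosh − (ẋ₀/ω)·sinh
numerator   = 0.6302 − (0.0098)·2.359243 − (0.5949/2.8797)·2.136826 = 0.165645
denominator = 1 − 2.359243 = -1.359243
p = 0.165645 / -1.359243 = -0.1219

p = -0.1219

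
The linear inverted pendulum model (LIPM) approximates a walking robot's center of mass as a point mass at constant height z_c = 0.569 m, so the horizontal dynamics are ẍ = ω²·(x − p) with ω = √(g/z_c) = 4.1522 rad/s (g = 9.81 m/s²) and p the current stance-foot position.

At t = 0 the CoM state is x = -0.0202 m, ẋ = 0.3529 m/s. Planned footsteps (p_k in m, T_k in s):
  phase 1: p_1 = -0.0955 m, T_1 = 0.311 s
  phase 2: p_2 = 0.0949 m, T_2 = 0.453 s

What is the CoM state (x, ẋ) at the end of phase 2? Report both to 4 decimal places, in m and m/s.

phase 1: p=-0.0955, T=0.311, ωT=1.291334, cosh=1.956270, sinh=1.681366; start (x,ẋ)=(-0.020200, 0.352900) → end (x,ẋ)=(0.194708, 1.216065)
phase 2: p=0.0949, T=0.453, ωT=1.880947, cosh=3.356079, sinh=3.203633; start (x,ẋ)=(0.194708, 1.216065) → end (x,ẋ)=(1.368120, 5.408872)

x = 1.3681, ẋ = 5.4089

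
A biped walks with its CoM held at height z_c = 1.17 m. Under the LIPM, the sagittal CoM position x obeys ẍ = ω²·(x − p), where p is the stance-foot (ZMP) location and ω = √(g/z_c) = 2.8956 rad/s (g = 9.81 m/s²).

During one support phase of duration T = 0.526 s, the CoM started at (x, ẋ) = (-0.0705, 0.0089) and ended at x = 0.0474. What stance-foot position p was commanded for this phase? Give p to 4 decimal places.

p = -0.1498

ωT = 2.8956·0.526 = 1.523086; cosh(ωT) = 2.402197, sinh(ωT) = 2.184158
x(T) = p + (x₀−p)·cosh(ωT) + (ẋ₀/ω)·sinh(ωT) ⇒ p·(1 − cosh) = x(T) − x₀·cosh − (ẋ₀/ω)·sinh
numerator   = 0.0474 − (-0.0705)·2.402197 − (0.0089/2.8956)·2.184158 = 0.210042
denominator = 1 − 2.402197 = -1.402197
p = 0.210042 / -1.402197 = -0.1498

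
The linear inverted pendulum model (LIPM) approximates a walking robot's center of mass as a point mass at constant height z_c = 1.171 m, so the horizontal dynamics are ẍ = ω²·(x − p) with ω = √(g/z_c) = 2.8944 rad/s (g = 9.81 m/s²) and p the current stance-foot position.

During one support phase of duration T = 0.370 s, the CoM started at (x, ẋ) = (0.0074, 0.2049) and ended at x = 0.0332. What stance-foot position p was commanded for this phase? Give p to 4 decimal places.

ωT = 2.8944·0.370 = 1.070928; cosh(ωT) = 1.630388, sinh(ωT) = 1.287698
x(T) = p + (x₀−p)·cosh(ωT) + (ẋ₀/ω)·sinh(ωT) ⇒ p·(1 − cosh) = x(T) − x₀·cosh − (ẋ₀/ω)·sinh
numerator   = 0.0332 − (0.0074)·1.630388 − (0.2049/2.8944)·1.287698 = -0.070023
denominator = 1 − 1.630388 = -0.630388
p = -0.070023 / -0.630388 = 0.1111

p = 0.1111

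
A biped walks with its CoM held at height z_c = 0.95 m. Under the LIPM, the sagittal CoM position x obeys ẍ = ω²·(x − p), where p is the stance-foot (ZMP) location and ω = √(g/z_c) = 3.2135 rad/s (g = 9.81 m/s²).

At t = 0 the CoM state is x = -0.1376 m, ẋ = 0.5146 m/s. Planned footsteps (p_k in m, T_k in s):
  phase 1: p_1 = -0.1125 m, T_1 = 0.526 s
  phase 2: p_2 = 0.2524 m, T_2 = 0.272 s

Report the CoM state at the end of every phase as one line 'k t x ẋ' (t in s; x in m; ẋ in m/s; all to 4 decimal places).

1 0.5260 0.2364 1.2311
2 0.7980 0.6091 1.6814

phase 1: p=-0.1125, T=0.526, ωT=1.690301, cosh=2.802788, sinh=2.618324; start (x,ẋ)=(-0.137600, 0.514600) → end (x,ẋ)=(0.236440, 1.231124)
phase 2: p=0.2524, T=0.272, ωT=0.874072, cosh=1.406950, sinh=0.989701; start (x,ẋ)=(0.236440, 1.231124) → end (x,ẋ)=(0.609110, 1.681371)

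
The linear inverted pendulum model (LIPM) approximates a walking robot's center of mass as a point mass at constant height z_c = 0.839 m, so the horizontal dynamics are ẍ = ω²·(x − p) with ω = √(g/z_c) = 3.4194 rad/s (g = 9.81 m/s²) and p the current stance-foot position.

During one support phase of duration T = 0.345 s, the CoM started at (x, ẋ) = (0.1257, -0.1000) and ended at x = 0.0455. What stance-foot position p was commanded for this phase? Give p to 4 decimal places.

p = 0.1733

ωT = 3.4194·0.345 = 1.179693; cosh(ωT) = 1.780374, sinh(ωT) = 1.473001
x(T) = p + (x₀−p)·cosh(ωT) + (ẋ₀/ω)·sinh(ωT) ⇒ p·(1 − cosh) = x(T) − x₀·cosh − (ẋ₀/ω)·sinh
numerator   = 0.0455 − (0.1257)·1.780374 − (-0.1000/3.4194)·1.473001 = -0.135215
denominator = 1 − 1.780374 = -0.780374
p = -0.135215 / -0.780374 = 0.1733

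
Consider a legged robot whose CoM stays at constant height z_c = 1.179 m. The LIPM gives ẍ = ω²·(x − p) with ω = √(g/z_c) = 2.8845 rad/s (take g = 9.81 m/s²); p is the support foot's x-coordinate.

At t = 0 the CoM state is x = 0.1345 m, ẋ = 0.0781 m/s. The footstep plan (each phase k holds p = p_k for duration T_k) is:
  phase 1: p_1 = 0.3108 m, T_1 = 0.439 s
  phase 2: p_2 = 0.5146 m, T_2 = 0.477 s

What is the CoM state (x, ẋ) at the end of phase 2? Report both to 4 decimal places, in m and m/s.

phase 1: p=0.3108, T=0.439, ωT=1.266296, cosh=1.914780, sinh=1.632906; start (x,ẋ)=(0.134500, 0.078100) → end (x,ẋ)=(0.017436, -0.680849)
phase 2: p=0.5146, T=0.477, ωT=1.375906, cosh=2.105637, sinh=1.853027; start (x,ẋ)=(0.017436, -0.680849) → end (x,ẋ)=(-0.969629, -4.090988)

x = -0.9696, ẋ = -4.0910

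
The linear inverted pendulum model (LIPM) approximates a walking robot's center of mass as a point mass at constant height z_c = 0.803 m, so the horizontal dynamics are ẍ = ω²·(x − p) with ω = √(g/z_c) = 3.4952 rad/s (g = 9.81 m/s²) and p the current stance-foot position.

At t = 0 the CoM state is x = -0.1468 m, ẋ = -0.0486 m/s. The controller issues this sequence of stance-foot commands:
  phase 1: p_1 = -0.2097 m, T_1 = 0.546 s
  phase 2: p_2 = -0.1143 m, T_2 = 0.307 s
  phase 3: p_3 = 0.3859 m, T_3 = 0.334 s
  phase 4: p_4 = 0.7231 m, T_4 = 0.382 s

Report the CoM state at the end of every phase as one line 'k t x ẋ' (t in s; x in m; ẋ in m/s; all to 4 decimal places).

phase 1: p=-0.2097, T=0.546, ωT=1.908379, cosh=3.445236, sinh=3.296916; start (x,ẋ)=(-0.146800, -0.048600) → end (x,ẋ)=(-0.038838, 0.557382)
phase 2: p=-0.1143, T=0.307, ωT=1.073026, cosh=1.633094, sinh=1.291122; start (x,ẋ)=(-0.038838, 0.557382) → end (x,ẋ)=(0.214833, 1.250799)
phase 3: p=0.3859, T=0.334, ωT=1.167397, cosh=1.762396, sinh=1.451220; start (x,ẋ)=(0.214833, 1.250799) → end (x,ẋ)=(0.603750, 1.336702)
phase 4: p=0.7231, T=0.382, ωT=1.335166, cosh=2.031871, sinh=1.768757; start (x,ẋ)=(0.603750, 1.336702) → end (x,ẋ)=(1.157037, 1.978163)

1 0.5460 -0.0388 0.5574
2 0.8530 0.2148 1.2508
3 1.1870 0.6037 1.3367
4 1.5690 1.1570 1.9782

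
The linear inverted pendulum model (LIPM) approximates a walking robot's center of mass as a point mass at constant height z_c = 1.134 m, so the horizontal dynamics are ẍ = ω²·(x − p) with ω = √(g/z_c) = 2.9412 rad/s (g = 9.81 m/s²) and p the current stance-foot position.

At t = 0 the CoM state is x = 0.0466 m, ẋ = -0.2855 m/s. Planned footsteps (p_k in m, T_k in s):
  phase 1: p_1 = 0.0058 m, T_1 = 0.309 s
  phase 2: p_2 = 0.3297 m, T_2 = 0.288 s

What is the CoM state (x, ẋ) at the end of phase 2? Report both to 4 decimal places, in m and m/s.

phase 1: p=0.0058, T=0.309, ωT=0.908831, cosh=1.442207, sinh=1.039212; start (x,ẋ)=(0.046600, -0.285500) → end (x,ẋ)=(-0.036233, -0.287044)
phase 2: p=0.3297, T=0.288, ωT=0.847066, cosh=1.380731, sinh=0.952060; start (x,ẋ)=(-0.036233, -0.287044) → end (x,ẋ)=(-0.268471, -1.421017)

x = -0.2685, ẋ = -1.4210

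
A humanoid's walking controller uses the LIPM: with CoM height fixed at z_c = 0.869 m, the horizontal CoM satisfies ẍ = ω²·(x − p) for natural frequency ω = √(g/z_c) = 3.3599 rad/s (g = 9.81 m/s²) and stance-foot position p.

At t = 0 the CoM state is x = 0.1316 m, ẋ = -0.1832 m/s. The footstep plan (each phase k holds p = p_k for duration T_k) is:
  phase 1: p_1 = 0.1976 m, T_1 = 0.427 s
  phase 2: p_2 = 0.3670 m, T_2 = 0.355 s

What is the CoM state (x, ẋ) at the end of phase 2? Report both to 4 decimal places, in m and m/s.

phase 1: p=0.1976, T=0.427, ωT=1.434677, cosh=2.218241, sinh=1.980049; start (x,ẋ)=(0.131600, -0.183200) → end (x,ẋ)=(-0.056767, -0.845464)
phase 2: p=0.3670, T=0.355, ωT=1.192765, cosh=1.799781, sinh=1.496400; start (x,ẋ)=(-0.056767, -0.845464) → end (x,ẋ)=(-0.772232, -3.652247)

x = -0.7722, ẋ = -3.6522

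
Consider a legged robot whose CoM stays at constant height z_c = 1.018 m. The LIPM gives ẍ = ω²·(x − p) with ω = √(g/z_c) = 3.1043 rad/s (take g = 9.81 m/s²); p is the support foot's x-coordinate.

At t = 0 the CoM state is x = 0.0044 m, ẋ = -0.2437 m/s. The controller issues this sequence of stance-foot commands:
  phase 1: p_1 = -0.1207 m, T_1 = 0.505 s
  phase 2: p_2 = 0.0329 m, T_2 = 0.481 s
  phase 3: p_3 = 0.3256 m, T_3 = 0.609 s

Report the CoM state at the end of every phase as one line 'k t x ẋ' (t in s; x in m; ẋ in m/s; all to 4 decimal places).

1 0.5050 0.0123 0.2809
2 0.9860 0.1759 0.5213
3 1.5950 0.3619 0.2617

phase 1: p=-0.1207, T=0.505, ωT=1.567671, cosh=2.502000, sinh=2.293469; start (x,ẋ)=(0.004400, -0.243700) → end (x,ẋ)=(0.012254, 0.280927)
phase 2: p=0.0329, T=0.481, ωT=1.493168, cosh=2.337918, sinh=2.113258; start (x,ẋ)=(0.012254, 0.280927) → end (x,ẋ)=(0.175872, 0.521340)
phase 3: p=0.3256, T=0.609, ωT=1.890519, cosh=3.386898, sinh=3.235905; start (x,ẋ)=(0.175872, 0.521340) → end (x,ẋ)=(0.361927, 0.261672)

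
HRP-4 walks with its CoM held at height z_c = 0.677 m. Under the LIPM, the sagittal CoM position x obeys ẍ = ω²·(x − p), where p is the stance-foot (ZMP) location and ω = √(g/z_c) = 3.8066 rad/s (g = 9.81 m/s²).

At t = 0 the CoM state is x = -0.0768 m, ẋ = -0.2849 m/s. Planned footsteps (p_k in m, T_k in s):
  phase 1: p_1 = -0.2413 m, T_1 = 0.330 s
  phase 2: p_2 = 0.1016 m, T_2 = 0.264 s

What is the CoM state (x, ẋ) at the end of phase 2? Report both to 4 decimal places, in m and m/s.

x = 0.0130, ẋ = 0.0457

phase 1: p=-0.2413, T=0.330, ωT=1.256178, cosh=1.898357, sinh=1.613616; start (x,ẋ)=(-0.076800, -0.284900) → end (x,ẋ)=(-0.049789, 0.469582)
phase 2: p=0.1016, T=0.264, ωT=1.004942, cosh=1.548908, sinh=1.182842; start (x,ẋ)=(-0.049789, 0.469582) → end (x,ẋ)=(0.013027, 0.045692)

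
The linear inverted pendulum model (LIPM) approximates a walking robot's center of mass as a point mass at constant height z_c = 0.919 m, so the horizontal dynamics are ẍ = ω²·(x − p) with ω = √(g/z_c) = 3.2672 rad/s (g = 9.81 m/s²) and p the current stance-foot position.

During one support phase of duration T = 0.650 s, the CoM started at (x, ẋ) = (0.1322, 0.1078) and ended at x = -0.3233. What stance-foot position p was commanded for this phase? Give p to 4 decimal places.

ωT = 3.2672·0.650 = 2.123680; cosh(ωT) = 4.240722, sinh(ωT) = 4.121131
x(T) = p + (x₀−p)·cosh(ωT) + (ẋ₀/ω)·sinh(ωT) ⇒ p·(1 − cosh) = x(T) − x₀·cosh − (ẋ₀/ω)·sinh
numerator   = -0.3233 − (0.1322)·4.240722 − (0.1078/3.2672)·4.121131 = -1.019899
denominator = 1 − 4.240722 = -3.240722
p = -1.019899 / -3.240722 = 0.3147

p = 0.3147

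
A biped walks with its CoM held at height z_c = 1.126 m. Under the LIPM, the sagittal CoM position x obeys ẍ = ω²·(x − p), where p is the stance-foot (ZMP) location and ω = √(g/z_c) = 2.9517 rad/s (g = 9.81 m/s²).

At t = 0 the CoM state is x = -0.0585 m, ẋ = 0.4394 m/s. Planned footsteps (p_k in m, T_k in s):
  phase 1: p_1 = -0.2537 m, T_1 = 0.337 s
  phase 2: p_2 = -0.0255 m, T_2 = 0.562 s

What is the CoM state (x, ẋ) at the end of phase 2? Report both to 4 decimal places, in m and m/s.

x = 1.7987, ẋ = 5.5030

phase 1: p=-0.2537, T=0.337, ωT=0.994723, cosh=1.536900, sinh=1.167075; start (x,ẋ)=(-0.058500, 0.439400) → end (x,ẋ)=(0.220038, 1.347750)
phase 2: p=-0.0255, T=0.562, ωT=1.658855, cosh=2.721826, sinh=2.531469; start (x,ẋ)=(0.220038, 1.347750) → end (x,ẋ)=(1.798682, 5.503030)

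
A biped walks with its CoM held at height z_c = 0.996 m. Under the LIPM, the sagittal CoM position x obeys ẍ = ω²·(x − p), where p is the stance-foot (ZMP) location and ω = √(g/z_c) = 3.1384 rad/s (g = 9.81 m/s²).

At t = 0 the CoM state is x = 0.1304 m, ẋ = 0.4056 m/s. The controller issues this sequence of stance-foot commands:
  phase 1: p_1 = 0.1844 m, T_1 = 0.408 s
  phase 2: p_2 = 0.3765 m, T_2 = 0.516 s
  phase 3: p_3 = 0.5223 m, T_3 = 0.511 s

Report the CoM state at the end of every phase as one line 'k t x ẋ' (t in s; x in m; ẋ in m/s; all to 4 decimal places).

1 0.4080 0.2943 0.5047
2 0.9240 0.5510 0.6986
3 1.4350 1.1274 2.0216

phase 1: p=0.1844, T=0.408, ωT=1.280467, cosh=1.938114, sinh=1.660207; start (x,ẋ)=(0.130400, 0.405600) → end (x,ẋ)=(0.294303, 0.504738)
phase 2: p=0.3765, T=0.516, ωT=1.619414, cosh=2.624073, sinh=2.426059; start (x,ẋ)=(0.294303, 0.504738) → end (x,ẋ)=(0.550984, 0.698628)
phase 3: p=0.5223, T=0.511, ωT=1.603722, cosh=2.586325, sinh=2.385179; start (x,ẋ)=(0.550984, 0.698628) → end (x,ẋ)=(1.127444, 2.021602)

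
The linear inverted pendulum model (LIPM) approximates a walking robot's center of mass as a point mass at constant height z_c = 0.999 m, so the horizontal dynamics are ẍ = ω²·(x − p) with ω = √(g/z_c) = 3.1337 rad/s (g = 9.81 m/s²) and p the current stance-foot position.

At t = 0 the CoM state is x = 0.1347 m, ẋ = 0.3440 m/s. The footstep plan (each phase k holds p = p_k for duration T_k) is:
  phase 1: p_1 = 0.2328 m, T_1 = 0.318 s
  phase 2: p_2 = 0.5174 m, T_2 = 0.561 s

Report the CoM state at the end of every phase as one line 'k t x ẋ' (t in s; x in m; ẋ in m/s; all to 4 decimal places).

1 0.3180 0.2102 0.1698
2 0.8790 -0.2475 -2.2017

phase 1: p=0.2328, T=0.318, ωT=0.996517, cosh=1.538996, sinh=1.169833; start (x,ẋ)=(0.134700, 0.344000) → end (x,ẋ)=(0.210242, 0.169789)
phase 2: p=0.5174, T=0.561, ωT=1.758006, cosh=2.986623, sinh=2.814234; start (x,ẋ)=(0.210242, 0.169789) → end (x,ẋ)=(-0.247484, -2.201718)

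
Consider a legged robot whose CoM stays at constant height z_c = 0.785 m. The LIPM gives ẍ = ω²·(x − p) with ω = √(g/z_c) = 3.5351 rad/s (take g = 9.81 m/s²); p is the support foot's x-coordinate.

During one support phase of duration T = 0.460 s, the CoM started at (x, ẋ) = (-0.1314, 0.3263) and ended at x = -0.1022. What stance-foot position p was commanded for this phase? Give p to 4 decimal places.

ωT = 3.5351·0.460 = 1.626146; cosh(ωT) = 2.640464, sinh(ωT) = 2.443778
x(T) = p + (x₀−p)·cosh(ωT) + (ẋ₀/ω)·sinh(ωT) ⇒ p·(1 − cosh) = x(T) − x₀·cosh − (ẋ₀/ω)·sinh
numerator   = -0.1022 − (-0.1314)·2.640464 − (0.3263/3.5351)·2.443778 = 0.019189
denominator = 1 − 2.640464 = -1.640464
p = 0.019189 / -1.640464 = -0.0117

p = -0.0117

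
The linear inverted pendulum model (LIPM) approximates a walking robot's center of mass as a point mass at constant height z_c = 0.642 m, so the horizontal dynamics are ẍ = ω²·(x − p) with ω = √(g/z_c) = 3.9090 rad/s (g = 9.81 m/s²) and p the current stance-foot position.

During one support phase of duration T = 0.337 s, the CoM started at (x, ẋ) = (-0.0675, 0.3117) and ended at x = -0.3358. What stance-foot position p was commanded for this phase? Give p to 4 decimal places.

p = 0.3387

ωT = 3.9090·0.337 = 1.317333; cosh(ωT) = 2.000650, sinh(ωT) = 1.732801
x(T) = p + (x₀−p)·cosh(ωT) + (ẋ₀/ω)·sinh(ωT) ⇒ p·(1 − cosh) = x(T) − x₀·cosh − (ẋ₀/ω)·sinh
numerator   = -0.3358 − (-0.0675)·2.000650 − (0.3117/3.9090)·1.732801 = -0.338928
denominator = 1 − 2.000650 = -1.000650
p = -0.338928 / -1.000650 = 0.3387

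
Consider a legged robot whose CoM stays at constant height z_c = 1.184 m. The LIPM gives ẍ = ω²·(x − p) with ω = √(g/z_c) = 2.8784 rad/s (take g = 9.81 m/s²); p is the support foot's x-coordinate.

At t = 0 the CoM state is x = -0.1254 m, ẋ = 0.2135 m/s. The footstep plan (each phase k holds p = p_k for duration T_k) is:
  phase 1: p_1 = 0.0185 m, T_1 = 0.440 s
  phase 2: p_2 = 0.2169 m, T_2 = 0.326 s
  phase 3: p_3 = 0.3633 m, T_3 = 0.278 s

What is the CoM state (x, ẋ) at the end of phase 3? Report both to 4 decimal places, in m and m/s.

x = -1.1235, ẋ = -3.9589

phase 1: p=0.0185, T=0.440, ωT=1.266496, cosh=1.915107, sinh=1.633290; start (x,ẋ)=(-0.125400, 0.213500) → end (x,ẋ)=(-0.135938, -0.267636)
phase 2: p=0.2169, T=0.326, ωT=0.938358, cosh=1.473526, sinh=1.082256; start (x,ẋ)=(-0.135938, -0.267636) → end (x,ẋ)=(-0.403645, -1.493517)
phase 3: p=0.3633, T=0.278, ωT=0.800195, cosh=1.337608, sinh=0.888367; start (x,ẋ)=(-0.403645, -1.493517) → end (x,ẋ)=(-1.123519, -3.958876)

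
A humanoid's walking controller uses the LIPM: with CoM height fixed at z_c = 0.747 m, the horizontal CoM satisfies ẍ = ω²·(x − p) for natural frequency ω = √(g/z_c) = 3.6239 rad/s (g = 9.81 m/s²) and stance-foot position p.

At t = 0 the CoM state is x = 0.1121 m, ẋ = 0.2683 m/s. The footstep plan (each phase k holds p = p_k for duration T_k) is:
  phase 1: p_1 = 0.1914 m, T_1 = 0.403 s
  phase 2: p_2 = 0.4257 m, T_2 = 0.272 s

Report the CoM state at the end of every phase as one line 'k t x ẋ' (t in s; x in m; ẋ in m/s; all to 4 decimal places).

1 0.4030 0.1623 0.0234
2 0.6750 0.0310 -1.0652

phase 1: p=0.1914, T=0.403, ωT=1.460432, cosh=2.269977, sinh=2.037841; start (x,ẋ)=(0.112100, 0.268300) → end (x,ẋ)=(0.162265, 0.023410)
phase 2: p=0.4257, T=0.272, ωT=0.985701, cosh=1.526433, sinh=1.153256; start (x,ẋ)=(0.162265, 0.023410) → end (x,ẋ)=(0.031034, -1.065236)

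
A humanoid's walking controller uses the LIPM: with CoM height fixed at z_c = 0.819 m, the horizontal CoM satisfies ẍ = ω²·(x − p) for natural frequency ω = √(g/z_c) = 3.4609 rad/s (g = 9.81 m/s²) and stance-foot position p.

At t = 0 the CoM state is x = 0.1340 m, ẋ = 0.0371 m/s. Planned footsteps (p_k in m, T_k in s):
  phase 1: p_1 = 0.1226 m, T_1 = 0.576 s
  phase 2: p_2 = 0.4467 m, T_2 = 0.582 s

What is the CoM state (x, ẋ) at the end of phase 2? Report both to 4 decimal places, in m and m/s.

phase 1: p=0.1226, T=0.576, ωT=1.993478, cosh=3.738623, sinh=3.602402; start (x,ẋ)=(0.134000, 0.037100) → end (x,ẋ)=(0.203837, 0.280833)
phase 2: p=0.4467, T=0.582, ωT=2.014244, cosh=3.814239, sinh=3.680818; start (x,ẋ)=(0.203837, 0.280833) → end (x,ẋ)=(-0.180959, -2.022652)

x = -0.1810, ẋ = -2.0227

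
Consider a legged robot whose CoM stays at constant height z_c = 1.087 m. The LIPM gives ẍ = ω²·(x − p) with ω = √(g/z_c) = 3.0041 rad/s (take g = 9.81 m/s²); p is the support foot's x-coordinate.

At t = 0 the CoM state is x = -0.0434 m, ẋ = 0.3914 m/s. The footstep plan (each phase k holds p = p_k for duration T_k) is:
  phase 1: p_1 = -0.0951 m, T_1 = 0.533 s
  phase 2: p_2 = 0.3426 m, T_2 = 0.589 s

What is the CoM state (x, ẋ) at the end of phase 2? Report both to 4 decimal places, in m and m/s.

x = 1.6674, ẋ = 4.2122

phase 1: p=-0.0951, T=0.533, ωT=1.601185, cosh=2.580282, sinh=2.378625; start (x,ẋ)=(-0.043400, 0.391400) → end (x,ẋ)=(0.348208, 1.379351)
phase 2: p=0.3426, T=0.589, ωT=1.769415, cosh=3.018926, sinh=2.848493; start (x,ẋ)=(0.348208, 1.379351) → end (x,ẋ)=(1.667434, 4.212150)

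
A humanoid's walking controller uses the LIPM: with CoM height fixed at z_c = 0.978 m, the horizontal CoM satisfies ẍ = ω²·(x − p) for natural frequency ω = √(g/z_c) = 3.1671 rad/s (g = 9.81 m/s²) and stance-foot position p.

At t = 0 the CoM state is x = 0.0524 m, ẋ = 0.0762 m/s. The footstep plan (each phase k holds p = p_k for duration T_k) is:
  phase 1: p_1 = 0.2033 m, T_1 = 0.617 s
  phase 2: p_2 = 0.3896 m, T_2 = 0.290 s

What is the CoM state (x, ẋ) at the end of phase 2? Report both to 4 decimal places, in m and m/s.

x = -1.0073, ẋ = -4.1573

phase 1: p=0.2033, T=0.617, ωT=1.954101, cosh=3.599631, sinh=3.457939; start (x,ẋ)=(0.052400, 0.076200) → end (x,ẋ)=(-0.256687, -1.378310)
phase 2: p=0.3896, T=0.290, ωT=0.918459, cosh=1.452280, sinh=1.053146; start (x,ẋ)=(-0.256687, -1.378310) → end (x,ẋ)=(-1.007315, -4.157330)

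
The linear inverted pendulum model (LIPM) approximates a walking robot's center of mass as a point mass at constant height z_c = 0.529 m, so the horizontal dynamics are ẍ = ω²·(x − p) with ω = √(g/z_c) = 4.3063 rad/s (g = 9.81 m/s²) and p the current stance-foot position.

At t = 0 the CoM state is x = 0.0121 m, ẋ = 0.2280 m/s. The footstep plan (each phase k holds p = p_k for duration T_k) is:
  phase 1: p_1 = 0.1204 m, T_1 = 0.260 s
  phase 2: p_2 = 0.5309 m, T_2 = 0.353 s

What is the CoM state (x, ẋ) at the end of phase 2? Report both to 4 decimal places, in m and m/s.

x = -0.8461, ẋ = -5.4935

phase 1: p=0.1204, T=0.260, ωT=1.119638, cosh=1.695071, sinh=1.368673; start (x,ẋ)=(0.012100, 0.228000) → end (x,ẋ)=(0.009289, -0.251835)
phase 2: p=0.5309, T=0.353, ωT=1.520124, cosh=2.395738, sinh=2.177053; start (x,ẋ)=(0.009289, -0.251835) → end (x,ẋ)=(-0.846059, -5.493457)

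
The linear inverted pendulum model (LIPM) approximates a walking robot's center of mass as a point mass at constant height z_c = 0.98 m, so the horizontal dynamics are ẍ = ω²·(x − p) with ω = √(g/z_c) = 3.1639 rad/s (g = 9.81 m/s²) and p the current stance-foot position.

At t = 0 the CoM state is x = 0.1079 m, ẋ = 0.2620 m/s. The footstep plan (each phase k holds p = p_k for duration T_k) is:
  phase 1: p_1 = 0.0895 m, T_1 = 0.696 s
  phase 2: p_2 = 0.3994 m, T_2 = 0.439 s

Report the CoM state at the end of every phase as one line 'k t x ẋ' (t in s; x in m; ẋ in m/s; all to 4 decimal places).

phase 1: p=0.0895, T=0.696, ωT=2.202074, cosh=4.577164, sinh=4.466590; start (x,ẋ)=(0.107900, 0.262000) → end (x,ẋ)=(0.543595, 1.459243)
phase 2: p=0.3994, T=0.439, ωT=1.388952, cosh=2.129991, sinh=1.880654; start (x,ẋ)=(0.543595, 1.459243) → end (x,ẋ)=(1.573922, 3.966161)

1 0.6960 0.5436 1.4592
2 1.1350 1.5739 3.9662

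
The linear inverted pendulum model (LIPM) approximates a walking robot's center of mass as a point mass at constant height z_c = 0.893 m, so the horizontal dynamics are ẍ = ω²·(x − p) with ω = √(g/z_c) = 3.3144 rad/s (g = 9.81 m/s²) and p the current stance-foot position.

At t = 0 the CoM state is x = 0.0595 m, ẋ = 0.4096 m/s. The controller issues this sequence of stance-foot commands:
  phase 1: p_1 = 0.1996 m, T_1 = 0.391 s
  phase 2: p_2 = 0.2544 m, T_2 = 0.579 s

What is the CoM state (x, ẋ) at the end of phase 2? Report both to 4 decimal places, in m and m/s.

phase 1: p=0.1996, T=0.391, ωT=1.295930, cosh=1.964019, sinh=1.690376; start (x,ẋ)=(0.059500, 0.409600) → end (x,ẋ)=(0.133341, 0.019540)
phase 2: p=0.2544, T=0.579, ωT=1.919038, cosh=3.480573, sinh=3.333825; start (x,ẋ)=(0.133341, 0.019540) → end (x,ẋ)=(-0.147300, -1.269646)

x = -0.1473, ẋ = -1.2696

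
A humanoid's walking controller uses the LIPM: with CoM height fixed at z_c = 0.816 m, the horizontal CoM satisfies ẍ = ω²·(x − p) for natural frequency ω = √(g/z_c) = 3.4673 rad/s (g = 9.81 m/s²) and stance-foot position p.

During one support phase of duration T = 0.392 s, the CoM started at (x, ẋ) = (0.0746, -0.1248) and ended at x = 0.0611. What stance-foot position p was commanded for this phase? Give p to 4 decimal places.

ωT = 3.4673·0.392 = 1.359182; cosh(ωT) = 2.074938, sinh(ωT) = 1.818068
x(T) = p + (x₀−p)·cosh(ωT) + (ẋ₀/ω)·sinh(ωT) ⇒ p·(1 − cosh) = x(T) − x₀·cosh − (ẋ₀/ω)·sinh
numerator   = 0.0611 − (0.0746)·2.074938 − (-0.1248/3.4673)·1.818068 = -0.028252
denominator = 1 − 2.074938 = -1.074938
p = -0.028252 / -1.074938 = 0.0263

p = 0.0263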